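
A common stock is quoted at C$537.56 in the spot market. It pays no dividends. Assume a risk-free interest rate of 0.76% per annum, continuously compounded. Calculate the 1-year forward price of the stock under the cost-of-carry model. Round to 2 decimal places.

F = S·e^(rT) = 537.56 · e^(0.0076 × 1)
= 537.56 · e^0.007600 = 537.56 × 1.007629
F = C$541.66

C$541.66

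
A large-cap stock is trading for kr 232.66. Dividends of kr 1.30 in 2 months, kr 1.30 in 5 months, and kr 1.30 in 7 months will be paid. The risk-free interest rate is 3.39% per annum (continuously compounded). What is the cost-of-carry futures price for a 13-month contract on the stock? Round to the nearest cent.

kr 237.37

PV(dividends) I = 1.30·e^(−0.0339·2/12) + 1.30·e^(−0.0339·5/12) + 1.30·e^(−0.0339·7/12)
I = 1.2927 + 1.2818 + 1.2745 = 3.8490
F = (S − I)·e^(rT) = (232.66 − 3.8490) · e^(0.0339·13/12)
= 228.8110 · e^0.036725 = 228.8110 × 1.037408 = kr 237.37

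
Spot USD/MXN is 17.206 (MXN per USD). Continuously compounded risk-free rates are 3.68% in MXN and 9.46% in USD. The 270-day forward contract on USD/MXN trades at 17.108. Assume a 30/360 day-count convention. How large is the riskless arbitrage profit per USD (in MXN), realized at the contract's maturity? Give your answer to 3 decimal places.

Fair forward: F* = S·e^(carry·T), with carry = (r_MXN − r_USD) = 0.0368 − 0.0946 = -0.0578
F* = 17.206 · e^(-0.0578 × 270/360) = 17.206 · e^-0.043350 = 17.206 × 0.957576 = 16.4761
Market 17.108 > fair 16.4761: forward overpriced → cash-and-carry (buy spot, short the forward).
At maturity, profit = |F_mkt − F*| = |17.108 − 16.4761| = 0.632 per USD (in MXN)

0.632 per USD (in MXN)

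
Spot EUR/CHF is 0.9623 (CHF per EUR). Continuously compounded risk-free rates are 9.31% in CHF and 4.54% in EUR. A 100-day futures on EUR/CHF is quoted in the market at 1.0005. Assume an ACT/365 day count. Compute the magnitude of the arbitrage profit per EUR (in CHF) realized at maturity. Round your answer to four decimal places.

Fair futures: F* = S·e^(carry·T), with carry = (r_CHF − r_EUR) = 0.0931 − 0.0454 = 0.0477
F* = 0.9623 · e^(0.0477 × 100/365) = 0.9623 · e^0.013068 = 0.9623 × 1.013154 = 0.9750
Market 1.0005 > fair 0.9750: forward overpriced → cash-and-carry (buy spot, short the forward).
At maturity, profit = |F_mkt − F*| = |1.0005 − 0.9750| = 0.0255 per EUR (in CHF)

0.0255 per EUR (in CHF)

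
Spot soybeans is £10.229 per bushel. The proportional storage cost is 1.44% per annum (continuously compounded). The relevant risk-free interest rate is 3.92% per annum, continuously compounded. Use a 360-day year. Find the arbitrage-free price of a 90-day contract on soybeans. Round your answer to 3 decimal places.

Net carry = r + u − y = 0.0392 + 0.0144 − 0.0000 = 0.0536
F = S·e^((r+u−y)T) = 10.229 · e^(0.0536 × 90/360) = 10.229 · e^0.013400
= 10.229 × 1.013490 = £10.367 per bushel

£10.367 per bushel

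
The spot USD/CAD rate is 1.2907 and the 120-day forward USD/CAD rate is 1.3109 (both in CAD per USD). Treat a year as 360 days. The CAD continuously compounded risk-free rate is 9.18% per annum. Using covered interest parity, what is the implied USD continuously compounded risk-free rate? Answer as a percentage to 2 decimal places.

F = S·e^((r_CAD − r_USD)T) ⇒ r_USD = r_CAD − ln(F/S)/T
ln(1.3109/1.2907) = 0.015529; /(120/360) = 0.046587
r_USD = 0.0918 − 0.046587 = 0.045213
r_USD = 4.52%

4.52%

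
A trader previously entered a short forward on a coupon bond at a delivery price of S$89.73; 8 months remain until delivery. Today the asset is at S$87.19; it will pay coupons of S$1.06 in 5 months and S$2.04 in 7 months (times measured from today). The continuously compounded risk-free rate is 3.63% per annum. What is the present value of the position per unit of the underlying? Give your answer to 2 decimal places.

S$3.44

PV(remaining coupons) I = 1.06·e^(−0.0363·5/12) + 2.04·e^(−0.0363·7/12) = 3.0413
Current forward F = (S − I)·e^(rT) = (87.19 − 3.0413)·e^(0.0363·8/12) = 84.1487 × 1.024495 = 86.2099
Value (long) = (F − K)·e^(−rT) = (86.2099 − 89.73) × 0.976090 = -3.4359
Short position value = −(long value) = S$3.44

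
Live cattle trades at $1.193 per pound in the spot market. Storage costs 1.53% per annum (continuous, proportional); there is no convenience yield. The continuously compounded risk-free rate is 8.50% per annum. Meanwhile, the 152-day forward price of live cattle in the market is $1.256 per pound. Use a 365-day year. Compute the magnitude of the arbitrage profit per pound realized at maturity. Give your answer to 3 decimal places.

$0.012 per pound

Fair forward: F* = S·e^(carry·T), with carry = (r + u) = 0.0850 + 0.0153 = 0.1003
F* = 1.193 · e^(0.1003 × 152/365) = 1.193 · e^0.041769 = 1.193 × 1.042654 = $1.2439
Market $1.256 > fair $1.2439: forward overpriced → cash-and-carry (buy spot, short the forward).
At maturity, profit = |F_mkt − F*| = |1.256 − 1.2439| = $0.012 per pound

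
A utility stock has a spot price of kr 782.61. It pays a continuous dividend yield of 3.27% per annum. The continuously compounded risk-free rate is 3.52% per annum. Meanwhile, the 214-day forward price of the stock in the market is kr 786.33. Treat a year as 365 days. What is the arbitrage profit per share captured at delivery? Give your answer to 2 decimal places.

Fair forward: F* = S·e^(carry·T), with carry = (r − q) = 0.0352 − 0.0327 = 0.0025
F* = 782.61 · e^(0.0025 × 214/365) = 782.61 · e^0.001466 = 782.61 × 1.001467 = kr 783.7581
Market kr 786.33 > fair kr 783.7581: forward overpriced → cash-and-carry (buy spot, short the forward).
At maturity, profit = |F_mkt − F*| = |786.33 − 783.7581| = kr 2.57 per share

kr 2.57 per share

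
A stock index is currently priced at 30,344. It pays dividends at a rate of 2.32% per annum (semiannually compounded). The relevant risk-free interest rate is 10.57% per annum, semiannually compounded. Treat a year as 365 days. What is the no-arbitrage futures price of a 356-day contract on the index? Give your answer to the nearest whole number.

F = S · (1+r/2)^(2T) / (1+q/2)^(2T)
= 30344 × 1.105681 / 1.022753 = 30344 × 1.081083
F = 32,804

32,804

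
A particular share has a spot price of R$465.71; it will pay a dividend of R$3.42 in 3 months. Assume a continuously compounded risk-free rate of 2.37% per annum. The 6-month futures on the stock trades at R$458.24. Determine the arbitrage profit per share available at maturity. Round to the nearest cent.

R$9.58 per share

PV(dividends) I = 3.42·e^(−0.0237·3/12) = 3.3998
Fair futures F* = (S − I)·e^(rT) = (465.71 − 3.3998)·e^0.011850 = 462.3102 × 1.011920 = 467.8209
Market R$458.24 < fair 467.8209: forward underpriced → reverse cash-and-carry (short the stock, invest proceeds at r, pay the dividends, go long the forward).
Profit at T = |F_mkt − F*| = |458.24 − 467.8209| = R$9.58 per share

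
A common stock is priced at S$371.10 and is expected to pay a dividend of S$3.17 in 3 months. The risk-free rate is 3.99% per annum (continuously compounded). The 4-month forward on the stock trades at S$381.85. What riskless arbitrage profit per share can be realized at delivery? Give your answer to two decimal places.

PV(dividends) I = 3.17·e^(−0.0399·3/12) = 3.1385
Fair forward F* = (S − I)·e^(rT) = (371.10 − 3.1385)·e^0.013300 = 367.9615 × 1.013389 = 372.8881
Market S$381.85 > fair 372.8881: forward overpriced → cash-and-carry (borrow at r, buy the stock and collect the dividends, short the forward).
Profit at T = |F_mkt − F*| = |381.85 − 372.8881| = S$8.96 per share

S$8.96 per share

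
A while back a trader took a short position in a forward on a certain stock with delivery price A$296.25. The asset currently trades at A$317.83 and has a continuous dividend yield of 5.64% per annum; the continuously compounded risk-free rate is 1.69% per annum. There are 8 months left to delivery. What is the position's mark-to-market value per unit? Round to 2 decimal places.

-A$13.17

Current fair forward for the remaining 8 months: F = S·e^((r − q)·T), (r − q) = 0.0169 − 0.0564 = -0.0395
F = 317.83 · e^(-0.0395 × 8/12) = 317.83 × 0.974010 = 309.5696
Value of long forward = (F − K)·e^(−rT) = (309.5696 − 296.25) · e^(−0.0169·8/12)
= 13.3196 × 0.988797 = 13.17
Short position value = −(long value) = -A$13.17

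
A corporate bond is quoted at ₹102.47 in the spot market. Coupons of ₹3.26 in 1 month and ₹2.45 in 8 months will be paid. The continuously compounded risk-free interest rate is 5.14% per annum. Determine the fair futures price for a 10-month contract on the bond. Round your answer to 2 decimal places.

PV(coupons) I = 3.26·e^(−0.0514·1/12) + 2.45·e^(−0.0514·8/12)
I = 3.2461 + 2.3675 = 5.6136
F = (S − I)·e^(rT) = (102.47 − 5.6136) · e^(0.0514·10/12)
= 96.8564 · e^0.042833 = 96.8564 × 1.043764 = ₹101.10

₹101.10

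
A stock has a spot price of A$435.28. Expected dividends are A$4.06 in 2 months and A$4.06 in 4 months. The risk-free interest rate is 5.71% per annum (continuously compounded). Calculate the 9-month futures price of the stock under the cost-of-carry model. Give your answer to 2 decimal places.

PV(dividends) I = 4.06·e^(−0.0571·2/12) + 4.06·e^(−0.0571·4/12)
I = 4.0215 + 3.9835 = 8.0050
F = (S − I)·e^(rT) = (435.28 − 8.0050) · e^(0.0571·9/12)
= 427.2750 · e^0.042825 = 427.2750 × 1.043755 = A$445.97

A$445.97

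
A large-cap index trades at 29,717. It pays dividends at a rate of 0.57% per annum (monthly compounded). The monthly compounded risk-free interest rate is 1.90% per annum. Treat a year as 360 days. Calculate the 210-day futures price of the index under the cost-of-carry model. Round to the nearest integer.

29,948

F = S · (1+r/12)^(12T) / (1+q/12)^(12T)
= 29717 × 1.011136 / 1.003330 = 29717 × 1.007780
F = 29,948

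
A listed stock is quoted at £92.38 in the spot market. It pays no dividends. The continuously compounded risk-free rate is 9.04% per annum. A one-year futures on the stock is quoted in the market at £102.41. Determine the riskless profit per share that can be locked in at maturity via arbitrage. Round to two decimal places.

£1.29 per share

Fair futures: F* = S·e^(carry·T), with carry = r = 0.0904
F* = 92.38 · e^(0.0904 × 12/12) = 92.38 · e^0.090400 = 92.38 × 1.094612 = £101.1203
Market £102.41 > fair £101.1203: forward overpriced → cash-and-carry (buy spot, short the forward).
At maturity, profit = |F_mkt − F*| = |102.41 − 101.1203| = £1.29 per share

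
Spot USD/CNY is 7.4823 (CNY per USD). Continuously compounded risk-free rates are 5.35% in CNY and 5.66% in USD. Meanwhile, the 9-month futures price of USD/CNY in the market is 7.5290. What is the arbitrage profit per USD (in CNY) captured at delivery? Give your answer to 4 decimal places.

Fair futures: F* = S·e^(carry·T), with carry = (r_CNY − r_USD) = 0.0535 − 0.0566 = -0.0031
F* = 7.4823 · e^(-0.0031 × 9/12) = 7.4823 · e^-0.002325 = 7.4823 × 0.997678 = 7.4649
Market 7.5290 > fair 7.4649: forward overpriced → cash-and-carry (buy spot, short the forward).
At maturity, profit = |F_mkt − F*| = |7.5290 − 7.4649| = 0.0641 per USD (in CNY)

0.0641 per USD (in CNY)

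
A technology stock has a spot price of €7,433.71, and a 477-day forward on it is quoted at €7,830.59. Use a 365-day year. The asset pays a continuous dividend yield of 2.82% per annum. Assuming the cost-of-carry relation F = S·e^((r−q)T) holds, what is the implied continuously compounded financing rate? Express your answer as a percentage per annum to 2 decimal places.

From F = S·e^((r−q)T): (r − q) = ln(F/S)/T
ln(7830.59/7433.71) = ln(1.053389) = 0.052013
(r − q) = 0.052013 / (477/365) = 0.039800
r = ln(F/S)/T + q = 0.039800 + 0.0282 = 0.068000
r = 6.80%

6.80%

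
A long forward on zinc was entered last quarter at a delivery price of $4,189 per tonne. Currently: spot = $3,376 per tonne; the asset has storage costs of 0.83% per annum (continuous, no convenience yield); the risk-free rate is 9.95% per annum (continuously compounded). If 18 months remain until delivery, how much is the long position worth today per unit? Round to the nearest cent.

Current fair forward for the remaining 18 months: F = S·e^((r + u)·T), (r + u) = 0.0995 + 0.0083 = 0.1078
F = 3376 · e^(0.1078 × 18/12) = 3376 × 1.17550754 = 3968.5135
Value of long forward = (F − K)·e^(−rT) = (3968.5135 − 4189) · e^(−0.0995·18/12)
= -220.4865 × 0.86135375 = -189.92

-$189.92 per tonne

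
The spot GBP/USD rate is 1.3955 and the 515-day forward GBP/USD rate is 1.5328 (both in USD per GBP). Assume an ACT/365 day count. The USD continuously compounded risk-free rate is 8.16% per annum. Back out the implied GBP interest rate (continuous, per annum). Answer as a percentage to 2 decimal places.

F = S·e^((r_USD − r_GBP)T) ⇒ r_GBP = r_USD − ln(F/S)/T
ln(1.5328/1.3955) = 0.093843; /(515/365) = 0.066510
r_GBP = 0.0816 − 0.066510 = 0.015090
r_GBP = 1.51%

1.51%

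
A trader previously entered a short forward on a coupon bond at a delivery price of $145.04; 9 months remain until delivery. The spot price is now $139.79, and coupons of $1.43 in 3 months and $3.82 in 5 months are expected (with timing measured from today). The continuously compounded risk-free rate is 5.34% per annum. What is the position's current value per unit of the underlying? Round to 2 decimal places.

$4.70

PV(remaining coupons) I = 1.43·e^(−0.0534·3/12) + 3.82·e^(−0.0534·5/12) = 5.1470
Current forward F = (S − I)·e^(rT) = (139.79 − 5.1470)·e^(0.0534·9/12) = 134.6430 × 1.040863 = 140.1449
Value (long) = (F − K)·e^(−rT) = (140.1449 − 145.04) × 0.960741 = -4.7029
Short position value = −(long value) = $4.70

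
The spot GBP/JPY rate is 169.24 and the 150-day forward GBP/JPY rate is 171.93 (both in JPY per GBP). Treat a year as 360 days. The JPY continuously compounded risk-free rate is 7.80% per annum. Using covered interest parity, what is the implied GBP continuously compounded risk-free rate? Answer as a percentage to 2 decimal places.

F = S·e^((r_JPY − r_GBP)T) ⇒ r_GBP = r_JPY − ln(F/S)/T
ln(171.93/169.24) = 0.015770; /(150/360) = 0.037848
r_GBP = 0.0780 − 0.037848 = 0.040152
r_GBP = 4.02%

4.02%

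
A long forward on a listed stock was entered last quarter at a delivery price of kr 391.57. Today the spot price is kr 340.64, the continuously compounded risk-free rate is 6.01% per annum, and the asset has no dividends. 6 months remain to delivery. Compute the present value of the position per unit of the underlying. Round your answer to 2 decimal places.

-kr 39.34

Current fair forward for the remaining 6 months: F = S·e^(r·T), r = 0.0601
F = 340.64 · e^(0.0601 × 6/12) = 340.64 × 1.030506 = 351.0316
Value of long forward = (F − K)·e^(−rT) = (351.0316 − 391.57) · e^(−0.0601·6/12)
= -40.5384 × 0.970397 = -39.34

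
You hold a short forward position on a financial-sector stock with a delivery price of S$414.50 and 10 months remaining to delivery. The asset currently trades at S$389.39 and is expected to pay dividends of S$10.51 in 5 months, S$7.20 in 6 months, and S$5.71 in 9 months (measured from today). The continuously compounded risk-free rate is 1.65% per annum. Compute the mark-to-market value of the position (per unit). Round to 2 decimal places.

S$42.67

PV(remaining dividends) I = 10.51·e^(−0.0165·5/12) + 7.20·e^(−0.0165·6/12) + 5.71·e^(−0.0165·9/12) = 23.2186
Current forward F = (S − I)·e^(rT) = (389.39 − 23.2186)·e^(0.0165·10/12) = 366.1714 × 1.013845 = 371.2410
Value (long) = (F − K)·e^(−rT) = (371.2410 − 414.50) × 0.986344 = -42.6683
Short position value = −(long value) = S$42.67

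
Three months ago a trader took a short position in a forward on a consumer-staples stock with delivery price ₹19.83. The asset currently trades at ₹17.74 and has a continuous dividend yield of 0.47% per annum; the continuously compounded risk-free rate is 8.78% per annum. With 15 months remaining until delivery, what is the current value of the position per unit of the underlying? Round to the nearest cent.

Current fair forward for the remaining 15 months: F = S·e^((r − q)·T), (r − q) = 0.0878 − 0.0047 = 0.0831
F = 17.74 · e^(0.0831 × 15/12) = 17.74 × 1.109462 = 19.6819
Value of long forward = (F − K)·e^(−rT) = (19.6819 − 19.83) · e^(−0.0878·15/12)
= -0.1481 × 0.896058 = -0.13
Short position value = −(long value) = ₹0.13

₹0.13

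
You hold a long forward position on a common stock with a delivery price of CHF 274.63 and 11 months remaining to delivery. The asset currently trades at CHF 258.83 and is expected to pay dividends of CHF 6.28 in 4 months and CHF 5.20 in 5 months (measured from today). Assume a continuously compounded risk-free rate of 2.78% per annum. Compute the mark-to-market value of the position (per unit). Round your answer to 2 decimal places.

-CHF 20.25

PV(remaining dividends) I = 6.28·e^(−0.0278·4/12) + 5.20·e^(−0.0278·5/12) = 11.3622
Current forward F = (S − I)·e^(rT) = (258.83 − 11.3622)·e^(0.0278·11/12) = 247.4678 × 1.025811 = 253.8552
Value (long) = (F − K)·e^(−rT) = (253.8552 − 274.63) × 0.974839 = -20.2521
Value = -CHF 20.25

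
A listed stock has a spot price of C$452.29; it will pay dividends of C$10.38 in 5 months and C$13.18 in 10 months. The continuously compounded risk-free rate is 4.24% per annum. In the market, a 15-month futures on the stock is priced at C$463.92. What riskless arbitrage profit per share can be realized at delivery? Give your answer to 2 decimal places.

C$11.18 per share

PV(dividends) I = 10.38·e^(−0.0424·5/12) + 13.18·e^(−0.0424·10/12) = 22.9207
Fair futures F* = (S − I)·e^(rT) = (452.29 − 22.9207)·e^0.053000 = 429.3693 × 1.054430 = 452.7399
Market C$463.92 > fair 452.7399: forward overpriced → cash-and-carry (borrow at r, buy the stock and collect the dividends, short the forward).
Profit at T = |F_mkt − F*| = |463.92 − 452.7399| = C$11.18 per share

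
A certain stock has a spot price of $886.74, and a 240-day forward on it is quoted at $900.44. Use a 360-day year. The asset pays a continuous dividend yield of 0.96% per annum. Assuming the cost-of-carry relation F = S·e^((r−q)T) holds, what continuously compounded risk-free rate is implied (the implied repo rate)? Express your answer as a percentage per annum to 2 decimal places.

3.26%

From F = S·e^((r−q)T): (r − q) = ln(F/S)/T
ln(900.44/886.74) = ln(1.015450) = 0.015332
(r − q) = 0.015332 / (240/360) = 0.022998
r = ln(F/S)/T + q = 0.022998 + 0.0096 = 0.032598
r = 3.26%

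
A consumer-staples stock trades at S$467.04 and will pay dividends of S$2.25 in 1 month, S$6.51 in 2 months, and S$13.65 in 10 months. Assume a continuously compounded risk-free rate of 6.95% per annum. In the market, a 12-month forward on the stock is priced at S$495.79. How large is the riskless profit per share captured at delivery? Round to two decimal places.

PV(dividends) I = 2.25·e^(−0.0695·1/12) + 6.51·e^(−0.0695·2/12) + 13.65·e^(−0.0695·10/12) = 21.5539
Fair forward F* = (S − I)·e^(rT) = (467.04 − 21.5539)·e^0.069500 = 445.4861 × 1.071972 = 477.5486
Market S$495.79 > fair 477.5486: forward overpriced → cash-and-carry (borrow at r, buy the stock and collect the dividends, short the forward).
Profit at T = |F_mkt − F*| = |495.79 − 477.5486| = S$18.24 per share

S$18.24 per share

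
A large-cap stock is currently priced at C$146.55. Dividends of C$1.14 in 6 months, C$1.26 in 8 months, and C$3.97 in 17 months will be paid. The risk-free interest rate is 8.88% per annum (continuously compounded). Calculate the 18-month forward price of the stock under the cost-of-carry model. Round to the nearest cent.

C$160.83

PV(dividends) I = 1.14·e^(−0.0888·6/12) + 1.26·e^(−0.0888·8/12) + 3.97·e^(−0.0888·17/12)
I = 1.0905 + 1.1876 + 3.5007 = 5.7788
F = (S − I)·e^(rT) = (146.55 − 5.7788) · e^(0.0888·18/12)
= 140.7712 · e^0.133200 = 140.7712 × 1.142478 = C$160.83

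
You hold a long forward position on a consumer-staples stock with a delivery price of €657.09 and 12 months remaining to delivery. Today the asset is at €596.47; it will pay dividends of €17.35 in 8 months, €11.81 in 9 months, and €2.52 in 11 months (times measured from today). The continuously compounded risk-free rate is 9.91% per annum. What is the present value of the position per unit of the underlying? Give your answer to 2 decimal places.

PV(remaining dividends) I = 17.35·e^(−0.0991·8/12) + 11.81·e^(−0.0991·9/12) + 2.52·e^(−0.0991·11/12) = 29.5060
Current forward F = (S − I)·e^(rT) = (596.47 − 29.5060)·e^(0.0991·12/12) = 566.9640 × 1.104177 = 626.0286
Value (long) = (F − K)·e^(−rT) = (626.0286 − 657.09) × 0.905652 = -28.1308
Value = -€28.13

-€28.13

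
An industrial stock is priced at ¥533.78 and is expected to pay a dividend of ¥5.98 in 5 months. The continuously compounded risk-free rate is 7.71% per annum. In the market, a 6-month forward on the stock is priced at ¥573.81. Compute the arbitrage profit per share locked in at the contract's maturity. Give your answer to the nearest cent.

PV(dividends) I = 5.98·e^(−0.0771·5/12) = 5.7909
Fair forward F* = (S − I)·e^(rT) = (533.78 − 5.7909)·e^0.038550 = 527.9891 × 1.039303 = 548.7407
Market ¥573.81 > fair 548.7407: forward overpriced → cash-and-carry (borrow at r, buy the stock and collect the dividends, short the forward).
Profit at T = |F_mkt − F*| = |573.81 − 548.7407| = ¥25.07 per share

¥25.07 per share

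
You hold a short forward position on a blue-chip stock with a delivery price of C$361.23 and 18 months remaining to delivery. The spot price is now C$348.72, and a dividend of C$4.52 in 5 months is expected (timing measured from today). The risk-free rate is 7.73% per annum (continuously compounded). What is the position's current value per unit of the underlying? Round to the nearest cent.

-C$22.66

PV(remaining dividends) I = 4.52·e^(−0.0773·5/12) = 4.3767
Current forward F = (S − I)·e^(rT) = (348.72 − 4.3767)·e^(0.0773·18/12) = 344.3433 × 1.122940 = 386.6769
Value (long) = (F − K)·e^(−rT) = (386.6769 − 361.23) × 0.890520 = 22.6610
Short position value = −(long value) = -C$22.66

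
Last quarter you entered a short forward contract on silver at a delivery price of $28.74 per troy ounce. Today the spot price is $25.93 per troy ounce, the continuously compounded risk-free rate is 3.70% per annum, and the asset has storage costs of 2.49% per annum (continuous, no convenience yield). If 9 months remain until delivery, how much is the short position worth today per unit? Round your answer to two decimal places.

Current fair forward for the remaining 9 months: F = S·e^((r + u)·T), (r + u) = 0.0370 + 0.0249 = 0.0619
F = 25.93 · e^(0.0619 × 9/12) = 25.93 × 1.047520 = 27.1622
Value of long forward = (F − K)·e^(−rT) = (27.1622 − 28.74) · e^(−0.0370·9/12)
= -1.5778 × 0.972631 = -1.53
Short position value = −(long value) = $1.53

$1.53 per troy ounce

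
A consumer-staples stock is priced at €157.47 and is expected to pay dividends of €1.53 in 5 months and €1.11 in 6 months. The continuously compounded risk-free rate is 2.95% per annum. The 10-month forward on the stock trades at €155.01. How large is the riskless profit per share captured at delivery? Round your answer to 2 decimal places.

€3.71 per share

PV(dividends) I = 1.53·e^(−0.0295·5/12) + 1.11·e^(−0.0295·6/12) = 2.6051
Fair forward F* = (S − I)·e^(rT) = (157.47 − 2.6051)·e^0.024583 = 154.8649 × 1.024888 = 158.7192
Market €155.01 < fair 158.7192: forward underpriced → reverse cash-and-carry (short the stock, invest proceeds at r, pay the dividends, go long the forward).
Profit at T = |F_mkt − F*| = |155.01 − 158.7192| = €3.71 per share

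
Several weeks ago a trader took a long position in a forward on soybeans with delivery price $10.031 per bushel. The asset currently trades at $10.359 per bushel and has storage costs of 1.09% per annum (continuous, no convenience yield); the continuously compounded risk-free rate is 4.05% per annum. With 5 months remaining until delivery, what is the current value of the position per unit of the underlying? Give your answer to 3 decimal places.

$0.543 per bushel

Current fair forward for the remaining 5 months: F = S·e^((r + u)·T), (r + u) = 0.0405 + 0.0109 = 0.0514
F = 10.359 · e^(0.0514 × 5/12) = 10.359 × 1.021648 = 10.5833
Value of long forward = (F − K)·e^(−rT) = (10.5833 − 10.031) · e^(−0.0405·5/12)
= 0.5523 × 0.983267 = 0.543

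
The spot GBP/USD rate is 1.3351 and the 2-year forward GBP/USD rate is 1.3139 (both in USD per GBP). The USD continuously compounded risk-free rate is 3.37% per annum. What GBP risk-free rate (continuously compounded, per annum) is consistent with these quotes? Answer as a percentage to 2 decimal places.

F = S·e^((r_USD − r_GBP)T) ⇒ r_GBP = r_USD − ln(F/S)/T
ln(1.3139/1.3351) = -0.016006; /(2) = -0.008003
r_GBP = 0.0337 + 0.008003 = 0.041703
r_GBP = 4.17%

4.17%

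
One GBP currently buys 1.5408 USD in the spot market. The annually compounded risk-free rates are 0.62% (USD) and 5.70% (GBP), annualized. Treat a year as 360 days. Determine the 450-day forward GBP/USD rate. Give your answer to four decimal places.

1.4488

By covered interest parity, F = S · (1+r_USD)^T / (1+r_GBP)^T
= 1.5408 × 1.007756 / 1.071751 = 1.5408 × 0.940289
F = 1.4488 USD per GBP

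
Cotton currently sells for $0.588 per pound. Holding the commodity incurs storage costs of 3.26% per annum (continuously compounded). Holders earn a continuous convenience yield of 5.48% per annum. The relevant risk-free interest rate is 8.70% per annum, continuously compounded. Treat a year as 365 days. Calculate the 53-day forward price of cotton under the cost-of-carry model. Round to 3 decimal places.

$0.594 per pound

Net carry = r + u − y = 0.0870 + 0.0326 − 0.0548 = 0.0648
F = S·e^((r+u−y)T) = 0.588 · e^(0.0648 × 53/365) = 0.588 · e^0.009409
= 0.588 × 1.009453 = $0.594 per pound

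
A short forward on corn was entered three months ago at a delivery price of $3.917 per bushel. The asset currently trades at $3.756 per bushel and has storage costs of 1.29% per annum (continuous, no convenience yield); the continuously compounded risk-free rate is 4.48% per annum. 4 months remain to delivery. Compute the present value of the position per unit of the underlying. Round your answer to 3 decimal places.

Current fair forward for the remaining 4 months: F = S·e^((r + u)·T), (r + u) = 0.0448 + 0.0129 = 0.0577
F = 3.756 · e^(0.0577 × 4/12) = 3.756 × 1.019419 = 3.8289
Value of long forward = (F − K)·e^(−rT) = (3.8289 − 3.917) · e^(−0.0448·4/12)
= -0.0881 × 0.985178 = -0.087
Short position value = −(long value) = $0.087

$0.087 per bushel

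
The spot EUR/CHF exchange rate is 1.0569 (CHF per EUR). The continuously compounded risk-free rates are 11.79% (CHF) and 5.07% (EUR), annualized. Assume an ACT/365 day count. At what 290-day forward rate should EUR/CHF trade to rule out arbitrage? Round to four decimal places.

F = S·e^((r_CHF − r_EUR)T) = 1.0569 · e^((0.1179 − 0.0507) × 290/365)
= 1.0569 · e^0.053392 = 1.0569 × 1.054843
F = 1.1149 CHF per EUR

1.1149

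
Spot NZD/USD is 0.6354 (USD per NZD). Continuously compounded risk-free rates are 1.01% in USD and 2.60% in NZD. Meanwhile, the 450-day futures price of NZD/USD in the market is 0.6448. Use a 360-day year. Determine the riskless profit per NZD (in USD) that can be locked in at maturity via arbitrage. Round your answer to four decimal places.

Fair futures: F* = S·e^(carry·T), with carry = (r_USD − r_NZD) = 0.0101 − 0.0260 = -0.0159
F* = 0.6354 · e^(-0.0159 × 450/360) = 0.6354 · e^-0.019875 = 0.6354 × 0.980321 = 0.6229
Market 0.6448 > fair 0.6229: forward overpriced → cash-and-carry (buy spot, short the forward).
At maturity, profit = |F_mkt − F*| = |0.6448 − 0.6229| = 0.0219 per NZD (in USD)

0.0219 per NZD (in USD)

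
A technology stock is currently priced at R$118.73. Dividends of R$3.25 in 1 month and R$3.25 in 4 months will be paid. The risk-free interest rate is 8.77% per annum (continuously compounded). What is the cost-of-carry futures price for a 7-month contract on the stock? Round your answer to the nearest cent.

R$118.24

PV(dividends) I = 3.25·e^(−0.0877·1/12) + 3.25·e^(−0.0877·4/12)
I = 3.2263 + 3.1564 = 6.3827
F = (S − I)·e^(rT) = (118.73 − 6.3827) · e^(0.0877·7/12)
= 112.3473 · e^0.051158 = 112.3473 × 1.052489 = R$118.24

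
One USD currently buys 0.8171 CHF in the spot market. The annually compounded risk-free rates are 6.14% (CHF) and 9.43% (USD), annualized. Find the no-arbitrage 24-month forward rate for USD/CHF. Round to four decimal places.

0.7687

By covered interest parity, F = S · (1+r_CHF)^T / (1+r_USD)^T
= 0.8171 × 1.126570 / 1.197492 = 0.8171 × 0.940775
F = 0.7687 CHF per USD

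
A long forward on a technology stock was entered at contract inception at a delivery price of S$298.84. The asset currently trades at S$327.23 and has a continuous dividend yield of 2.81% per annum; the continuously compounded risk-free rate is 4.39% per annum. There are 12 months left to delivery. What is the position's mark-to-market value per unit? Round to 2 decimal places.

Current fair forward for the remaining 12 months: F = S·e^((r − q)·T), (r − q) = 0.0439 − 0.0281 = 0.0158
F = 327.23 · e^(0.0158 × 12/12) = 327.23 × 1.015925 = 332.4411
Value of long forward = (F − K)·e^(−rT) = (332.4411 − 298.84) · e^(−0.0439·12/12)
= 33.6011 × 0.957050 = 32.16

S$32.16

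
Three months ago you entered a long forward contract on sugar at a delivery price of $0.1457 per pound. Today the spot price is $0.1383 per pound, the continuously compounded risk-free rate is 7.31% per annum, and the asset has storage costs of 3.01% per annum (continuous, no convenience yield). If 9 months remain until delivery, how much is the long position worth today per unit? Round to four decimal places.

Current fair forward for the remaining 9 months: F = S·e^((r + u)·T), (r + u) = 0.0731 + 0.0301 = 0.1032
F = 0.1383 · e^(0.1032 × 9/12) = 0.1383 × 1.080474 = 0.1494
Value of long forward = (F − K)·e^(−rT) = (0.1494 − 0.1457) · e^(−0.0731·9/12)
= 0.0037 × 0.946651 = 0.0035

$0.0035 per pound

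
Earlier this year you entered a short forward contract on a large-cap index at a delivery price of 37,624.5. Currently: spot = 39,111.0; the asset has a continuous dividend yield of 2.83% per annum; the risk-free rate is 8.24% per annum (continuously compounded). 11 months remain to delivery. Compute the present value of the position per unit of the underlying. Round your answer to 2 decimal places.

Current fair forward for the remaining 11 months: F = S·e^((r − q)·T), (r − q) = 0.0824 − 0.0283 = 0.0541
F = 39111.0 · e^(0.0541 × 11/12) = 39111.0 × 1.05084191 = 41099.4779
Value of long forward = (F − K)·e^(−rT) = (41099.4779 − 37624.5) · e^(−0.0824·11/12)
= 3474.9779 × 0.92724882 = 3222.17
Short position value = −(long value) = -3222.17

-3222.17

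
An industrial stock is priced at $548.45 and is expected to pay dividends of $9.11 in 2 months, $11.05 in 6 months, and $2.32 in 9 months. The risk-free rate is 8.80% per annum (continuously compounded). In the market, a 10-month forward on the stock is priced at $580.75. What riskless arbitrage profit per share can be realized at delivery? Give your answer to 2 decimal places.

PV(dividends) I = 9.11·e^(−0.0880·2/12) + 11.05·e^(−0.0880·6/12) + 2.32·e^(−0.0880·9/12) = 21.7235
Fair forward F* = (S − I)·e^(rT) = (548.45 − 21.7235)·e^0.073333 = 526.7265 × 1.076089 = 566.8046
Market $580.75 > fair 566.8046: forward overpriced → cash-and-carry (borrow at r, buy the stock and collect the dividends, short the forward).
Profit at T = |F_mkt − F*| = |580.75 − 566.8046| = $13.95 per share

$13.95 per share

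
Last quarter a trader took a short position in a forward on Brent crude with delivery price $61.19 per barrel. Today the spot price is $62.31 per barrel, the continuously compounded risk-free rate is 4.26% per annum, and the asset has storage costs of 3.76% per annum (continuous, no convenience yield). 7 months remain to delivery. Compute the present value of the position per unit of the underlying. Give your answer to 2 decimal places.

-$4.00 per barrel

Current fair forward for the remaining 7 months: F = S·e^((r + u)·T), (r + u) = 0.0426 + 0.0376 = 0.0802
F = 62.31 · e^(0.0802 × 7/12) = 62.31 × 1.047895 = 65.2943
Value of long forward = (F − K)·e^(−rT) = (65.2943 − 61.19) · e^(−0.0426·7/12)
= 4.1043 × 0.975456 = 4.00
Short position value = −(long value) = -$4.00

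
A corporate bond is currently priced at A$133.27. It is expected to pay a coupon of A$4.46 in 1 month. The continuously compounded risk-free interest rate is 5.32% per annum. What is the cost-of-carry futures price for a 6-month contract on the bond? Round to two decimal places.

PV(coupons) I = 4.46·e^(−0.0532·1/12)
I = 4.4403
F = (S − I)·e^(rT) = (133.27 − 4.4403) · e^(0.0532·6/12)
= 128.8297 · e^0.026600 = 128.8297 × 1.026957 = A$132.30

A$132.30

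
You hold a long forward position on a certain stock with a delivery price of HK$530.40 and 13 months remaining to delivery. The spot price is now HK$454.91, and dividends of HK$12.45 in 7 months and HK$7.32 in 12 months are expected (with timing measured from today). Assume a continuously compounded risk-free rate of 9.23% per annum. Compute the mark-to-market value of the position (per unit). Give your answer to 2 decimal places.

PV(remaining dividends) I = 12.45·e^(−0.0923·7/12) + 7.32·e^(−0.0923·12/12) = 18.4720
Current forward F = (S − I)·e^(rT) = (454.91 − 18.4720)·e^(0.0923·13/12) = 436.4380 × 1.105162 = 482.3347
Value (long) = (F − K)·e^(−rT) = (482.3347 − 530.40) × 0.904845 = -43.4916
Value = -HK$43.49

-HK$43.49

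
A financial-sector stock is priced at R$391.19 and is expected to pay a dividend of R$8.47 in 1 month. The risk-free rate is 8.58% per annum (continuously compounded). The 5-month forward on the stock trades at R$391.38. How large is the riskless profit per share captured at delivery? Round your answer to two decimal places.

R$5.33 per share

PV(dividends) I = 8.47·e^(−0.0858·1/12) = 8.4097
Fair forward F* = (S − I)·e^(rT) = (391.19 − 8.4097)·e^0.035750 = 382.7803 × 1.036397 = 396.7124
Market R$391.38 < fair 396.7124: forward underpriced → reverse cash-and-carry (short the stock, invest proceeds at r, pay the dividends, go long the forward).
Profit at T = |F_mkt − F*| = |391.38 − 396.7124| = R$5.33 per share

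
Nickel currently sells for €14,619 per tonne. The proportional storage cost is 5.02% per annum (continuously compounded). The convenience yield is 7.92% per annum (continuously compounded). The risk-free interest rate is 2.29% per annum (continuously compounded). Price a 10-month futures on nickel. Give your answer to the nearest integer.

€14,545 per tonne

Net carry = r + u − y = 0.0229 + 0.0502 − 0.0792 = -0.0061
F = S·e^((r+u−y)T) = 14619 · e^(-0.0061 × 10/12) = 14619 · e^-0.005083
= 14619 × 0.994930 = €14,545 per tonne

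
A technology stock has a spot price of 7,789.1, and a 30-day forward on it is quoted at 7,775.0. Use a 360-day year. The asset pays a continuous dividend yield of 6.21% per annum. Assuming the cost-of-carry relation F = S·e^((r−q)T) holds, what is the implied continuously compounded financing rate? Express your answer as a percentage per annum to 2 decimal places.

4.04%

From F = S·e^((r−q)T): (r − q) = ln(F/S)/T
ln(7775.0/7789.1) = ln(0.998190) = -0.001812
(r − q) = -0.001812 / (30/360) = -0.021744
r = ln(F/S)/T + q = -0.021744 + 0.0621 = 0.040356
r = 4.04%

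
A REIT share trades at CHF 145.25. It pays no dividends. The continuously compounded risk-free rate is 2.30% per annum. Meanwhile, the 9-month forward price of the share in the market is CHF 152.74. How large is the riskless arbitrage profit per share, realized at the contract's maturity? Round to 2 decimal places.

Fair forward: F* = S·e^(carry·T), with carry = r = 0.0230
F* = 145.25 · e^(0.0230 × 9/12) = 145.25 · e^0.017250 = 145.25 × 1.017400 = CHF 147.7774
Market CHF 152.74 > fair CHF 147.7774: forward overpriced → cash-and-carry (buy spot, short the forward).
At maturity, profit = |F_mkt − F*| = |152.74 − 147.7774| = CHF 4.96 per share

CHF 4.96 per share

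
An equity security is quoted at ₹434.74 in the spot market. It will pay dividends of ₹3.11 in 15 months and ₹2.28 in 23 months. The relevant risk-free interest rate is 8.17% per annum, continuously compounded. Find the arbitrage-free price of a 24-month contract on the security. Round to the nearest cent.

PV(dividends) I = 3.11·e^(−0.0817·15/12) + 2.28·e^(−0.0817·23/12)
I = 2.8081 + 1.9495 = 4.7576
F = (S − I)·e^(rT) = (434.74 − 4.7576) · e^(0.0817·24/12)
= 429.9824 · e^0.163400 = 429.9824 × 1.177508 = ₹506.31

₹506.31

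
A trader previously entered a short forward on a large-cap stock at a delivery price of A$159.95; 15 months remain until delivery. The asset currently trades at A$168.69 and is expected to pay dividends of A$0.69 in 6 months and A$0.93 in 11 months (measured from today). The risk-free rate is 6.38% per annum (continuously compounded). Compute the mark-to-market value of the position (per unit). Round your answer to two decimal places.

PV(remaining dividends) I = 0.69·e^(−0.0638·6/12) + 0.93·e^(−0.0638·11/12) = 1.5455
Current forward F = (S − I)·e^(rT) = (168.69 − 1.5455)·e^(0.0638·15/12) = 167.1445 × 1.083016 = 181.0202
Value (long) = (F − K)·e^(−rT) = (181.0202 − 159.95) × 0.923347 = 19.4551
Short position value = −(long value) = -A$19.46

-A$19.46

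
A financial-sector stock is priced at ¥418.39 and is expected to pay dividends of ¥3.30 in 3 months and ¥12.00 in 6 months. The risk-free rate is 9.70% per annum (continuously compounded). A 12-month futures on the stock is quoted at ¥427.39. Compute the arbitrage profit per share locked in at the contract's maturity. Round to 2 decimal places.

PV(dividends) I = 3.30·e^(−0.0970·3/12) + 12.00·e^(−0.0970·6/12) = 14.6528
Fair futures F* = (S − I)·e^(rT) = (418.39 − 14.6528)·e^0.097000 = 403.7372 × 1.101860 = 444.8619
Market ¥427.39 < fair 444.8619: forward underpriced → reverse cash-and-carry (short the stock, invest proceeds at r, pay the dividends, go long the forward).
Profit at T = |F_mkt − F*| = |427.39 − 444.8619| = ¥17.47 per share

¥17.47 per share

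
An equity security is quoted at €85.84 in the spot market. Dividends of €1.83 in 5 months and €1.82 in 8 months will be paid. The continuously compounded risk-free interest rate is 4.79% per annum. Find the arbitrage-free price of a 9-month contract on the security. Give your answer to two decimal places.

PV(dividends) I = 1.83·e^(−0.0479·5/12) + 1.82·e^(−0.0479·8/12)
I = 1.7938 + 1.7628 = 3.5566
F = (S − I)·e^(rT) = (85.84 − 3.5566) · e^(0.0479·9/12)
= 82.2834 · e^0.035925 = 82.2834 × 1.036578 = €85.29

€85.29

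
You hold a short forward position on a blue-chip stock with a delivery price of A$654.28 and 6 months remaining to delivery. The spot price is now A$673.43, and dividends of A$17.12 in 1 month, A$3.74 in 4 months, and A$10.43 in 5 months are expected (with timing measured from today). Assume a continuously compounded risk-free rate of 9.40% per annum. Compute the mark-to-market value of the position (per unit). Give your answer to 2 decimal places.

-A$18.55

PV(remaining dividends) I = 17.12·e^(−0.0940·1/12) + 3.74·e^(−0.0940·4/12) + 10.43·e^(−0.0940·5/12) = 30.6404
Current forward F = (S − I)·e^(rT) = (673.43 − 30.6404)·e^(0.0940·6/12) = 642.7896 × 1.048122 = 673.7219
Value (long) = (F − K)·e^(−rT) = (673.7219 − 654.28) × 0.954087 = 18.5493
Short position value = −(long value) = -A$18.55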